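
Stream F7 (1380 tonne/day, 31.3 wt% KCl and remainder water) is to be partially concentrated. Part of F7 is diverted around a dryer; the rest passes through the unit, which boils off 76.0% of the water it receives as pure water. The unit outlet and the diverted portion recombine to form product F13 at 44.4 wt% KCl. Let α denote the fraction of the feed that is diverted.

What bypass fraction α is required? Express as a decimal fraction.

0.435

All 1380×0.313 = 431.94 tonne/day of KCl reaches F13, so F13 = 431.94/0.444 = 972.84 tonne/day and vapour = 407.16 tonne/day.
The evaporator receives (1−α)·1380 of feed at 0.687 water and removes 0.760 of that water:
0.760×0.687×(1−α)×1380 = 407.16
(1−α) = 407.16/720.53 = 0.5651;  α = 0.4349.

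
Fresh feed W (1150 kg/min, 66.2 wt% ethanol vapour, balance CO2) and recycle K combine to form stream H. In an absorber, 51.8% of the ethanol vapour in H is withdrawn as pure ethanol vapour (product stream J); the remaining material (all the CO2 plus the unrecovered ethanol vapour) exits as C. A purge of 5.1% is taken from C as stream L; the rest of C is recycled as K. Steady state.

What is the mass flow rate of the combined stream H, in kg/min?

CO2 enters only via W and leaves only via the purge: 1150×0.338 = 0.051×(CO2 in C), and the absorber passes all CO2, so CO2 in H = CO2 in C = 7621.6 kg/min.
ethanol vapour in H: m_A = 1150×0.662 + (1−0.051)·(1−0.518)·m_A, so m_A = 761.3/0.5426 = 1403.1 kg/min.
H = 1403.1 + 7621.6 = 9024.7 kg/min.

9025 kg/min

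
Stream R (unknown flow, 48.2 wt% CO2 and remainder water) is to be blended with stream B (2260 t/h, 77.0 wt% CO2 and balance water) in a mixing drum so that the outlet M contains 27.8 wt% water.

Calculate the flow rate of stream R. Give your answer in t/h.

Let R be the unknown flow. Total out = 2260 + R.
water balance: 519.8 + 0.518·R = 0.278·(2260 + R)
(0.518 − 0.278)·R = 0.278×2260 − 519.8 = 108.48
R = 108.48 / 0.240 = 452 t/h

452 t/h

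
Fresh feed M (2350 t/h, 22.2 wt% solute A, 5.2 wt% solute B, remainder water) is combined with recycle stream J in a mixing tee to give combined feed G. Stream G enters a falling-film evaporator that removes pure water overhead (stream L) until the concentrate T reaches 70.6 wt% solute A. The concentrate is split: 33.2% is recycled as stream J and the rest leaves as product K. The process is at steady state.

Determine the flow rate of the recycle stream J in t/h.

367.3 t/h

Overall solute A balance (none leaves overhead): solute A in fresh feed = solute A in product, i.e. 2350×0.222 = (1−0.332)·T·0.706.
T = 521.7/(0.706×0.668) = 1106.2 t/h.
Recycle J = 0.332×1106.2 = 367.26 t/h.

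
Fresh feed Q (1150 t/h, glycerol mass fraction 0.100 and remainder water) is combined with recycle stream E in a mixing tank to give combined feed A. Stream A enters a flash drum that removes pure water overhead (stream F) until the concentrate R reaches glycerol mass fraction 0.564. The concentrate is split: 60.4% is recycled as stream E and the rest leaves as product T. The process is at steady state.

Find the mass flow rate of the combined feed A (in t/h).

1461 t/h

Overall glycerol balance (none leaves overhead): glycerol in fresh feed = glycerol in product, i.e. 1150×0.100 = (1−0.604)·R·0.564.
R = 115/(0.564×0.396) = 514.9 t/h.
Recycle E = 0.604×514.9 = 311 t/h.
Combined feed A = 1150 + 311 = 1461 t/h.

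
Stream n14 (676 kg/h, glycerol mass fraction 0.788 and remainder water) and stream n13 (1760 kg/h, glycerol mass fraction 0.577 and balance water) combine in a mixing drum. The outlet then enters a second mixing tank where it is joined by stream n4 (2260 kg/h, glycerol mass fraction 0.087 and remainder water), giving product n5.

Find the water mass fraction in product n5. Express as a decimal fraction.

0.628

Overall, product flow = 4696 kg/h.
water in = 676×0.212 + 1760×0.423 + 2260×0.913 = 2951.2 kg/h.
water fraction in n5 = 0.628.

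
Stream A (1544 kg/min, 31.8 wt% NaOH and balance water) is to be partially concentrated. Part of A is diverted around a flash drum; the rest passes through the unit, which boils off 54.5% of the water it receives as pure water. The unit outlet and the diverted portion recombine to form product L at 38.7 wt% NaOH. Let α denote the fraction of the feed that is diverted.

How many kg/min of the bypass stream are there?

All 1544×0.318 = 490.99 kg/min of NaOH reaches L, so L = 490.99/0.387 = 1268.7 kg/min and vapour = 275.29 kg/min.
The evaporator receives (1−α)·1544 of feed at 0.682 water and removes 0.545 of that water:
0.545×0.682×(1−α)×1544 = 275.29
(1−α) = 275.29/573.89 = 0.4797;  α = 0.5203.
Bypass flow = 0.5203×1544 = 803.36 kg/min.

803.4 kg/min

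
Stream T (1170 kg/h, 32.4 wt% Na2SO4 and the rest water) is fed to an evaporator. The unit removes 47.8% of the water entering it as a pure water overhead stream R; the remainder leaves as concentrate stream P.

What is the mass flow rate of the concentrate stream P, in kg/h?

791.9 kg/h

water entering = 1170×0.676 = 790.92 kg/h; overhead removed = 0.478×790.92 = 378.06 kg/h.
Concentrate = 1170 − 378.06 = 791.94 kg/h.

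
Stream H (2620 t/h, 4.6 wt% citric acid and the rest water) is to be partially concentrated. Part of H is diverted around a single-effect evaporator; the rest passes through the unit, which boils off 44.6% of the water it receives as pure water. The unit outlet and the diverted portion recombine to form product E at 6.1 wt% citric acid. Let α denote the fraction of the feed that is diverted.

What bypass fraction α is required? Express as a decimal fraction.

All 2620×0.046 = 120.52 t/h of citric acid reaches E, so E = 120.52/0.061 = 1975.7 t/h and vapour = 644.26 t/h.
The evaporator receives (1−α)·2620 of feed at 0.954 water and removes 0.446 of that water:
0.446×0.954×(1−α)×2620 = 644.26
(1−α) = 644.26/1114.8 = 0.5779;  α = 0.4221.

0.422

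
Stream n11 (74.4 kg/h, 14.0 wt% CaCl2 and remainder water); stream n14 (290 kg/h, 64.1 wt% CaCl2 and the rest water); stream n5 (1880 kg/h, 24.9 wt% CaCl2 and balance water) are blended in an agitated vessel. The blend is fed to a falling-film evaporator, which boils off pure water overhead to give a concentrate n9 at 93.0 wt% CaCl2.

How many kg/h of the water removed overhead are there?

CaCl2 entering = 74.4×0.140 + 290×0.641 + 1880×0.249 = 664.43 kg/h.
All CaCl2 reports to n9, so n9 = 664.43/0.930 = 714.44 kg/h.
Total feed = 2244.4 kg/h; overhead = 2244.4 − 714.44 = 1530 kg/h.

1530 kg/h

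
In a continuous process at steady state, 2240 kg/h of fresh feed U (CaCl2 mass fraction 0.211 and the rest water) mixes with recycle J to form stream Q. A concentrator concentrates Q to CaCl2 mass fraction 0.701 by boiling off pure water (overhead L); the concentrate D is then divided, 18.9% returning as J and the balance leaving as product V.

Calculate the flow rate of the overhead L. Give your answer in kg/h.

1566 kg/h

Overall CaCl2 balance (none leaves overhead): CaCl2 in fresh feed = CaCl2 in product, i.e. 2240×0.211 = (1−0.189)·D·0.701.
D = 472.64/(0.701×0.811) = 831.36 kg/h.
Recycle J = 0.189×831.36 = 157.13 kg/h.
Combined feed Q = 2240 + 157.13 = 2397.1 kg/h.
Overhead L = Q − D = 2397.1 − 831.36 = 1565.8 kg/h.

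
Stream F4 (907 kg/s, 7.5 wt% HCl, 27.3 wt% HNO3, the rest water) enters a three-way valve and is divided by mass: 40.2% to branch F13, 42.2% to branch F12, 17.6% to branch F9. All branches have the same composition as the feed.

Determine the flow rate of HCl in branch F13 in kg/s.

Branch F13 total = 0.402×907 = 364.61 kg/s.
HCl in F13 = 0.075×364.61 = 27.346 kg/s.

27.35 kg/s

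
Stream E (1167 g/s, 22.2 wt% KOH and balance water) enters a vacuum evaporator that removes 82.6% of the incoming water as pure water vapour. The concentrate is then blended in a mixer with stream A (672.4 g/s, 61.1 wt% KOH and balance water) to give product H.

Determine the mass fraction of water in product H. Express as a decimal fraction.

Vapour removed = 0.826×0.778×1167 = 749.95 g/s; concentrate = 417.05 g/s.
water reaching the mixer = 157.98 (from concentrate) + 672.4×0.389 = 419.54 g/s.
Product flow = 417.05 + 672.4 = 1089.5 g/s; water fraction = 0.385.

0.385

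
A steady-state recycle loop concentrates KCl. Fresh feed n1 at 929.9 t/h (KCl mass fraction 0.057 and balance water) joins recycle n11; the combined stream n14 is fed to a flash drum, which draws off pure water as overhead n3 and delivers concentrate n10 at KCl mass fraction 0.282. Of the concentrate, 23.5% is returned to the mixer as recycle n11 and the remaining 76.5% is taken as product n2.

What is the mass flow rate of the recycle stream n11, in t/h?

Overall KCl balance (none leaves overhead): KCl in fresh feed = KCl in product, i.e. 929.9×0.057 = (1−0.235)·n10·0.282.
n10 = 53.004/(0.282×0.765) = 245.7 t/h.
Recycle n11 = 0.235×245.7 = 57.739 t/h.

57.74 t/h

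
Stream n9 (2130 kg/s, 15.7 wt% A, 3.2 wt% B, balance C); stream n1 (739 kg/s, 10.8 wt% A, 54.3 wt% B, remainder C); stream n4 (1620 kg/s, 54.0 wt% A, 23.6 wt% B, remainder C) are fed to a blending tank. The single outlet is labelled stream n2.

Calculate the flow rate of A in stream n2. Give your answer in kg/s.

A out = A in = 2130×0.157 + 739×0.108 + 1620×0.540 = 1289 kg/s.

1289 kg/s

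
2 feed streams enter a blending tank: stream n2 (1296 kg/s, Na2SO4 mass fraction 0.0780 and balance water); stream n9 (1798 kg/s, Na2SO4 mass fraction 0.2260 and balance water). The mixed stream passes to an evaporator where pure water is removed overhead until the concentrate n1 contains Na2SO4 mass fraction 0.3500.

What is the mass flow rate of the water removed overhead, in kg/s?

1644 kg/s

Na2SO4 entering = 1296×0.078 + 1798×0.226 = 507.44 kg/s.
All Na2SO4 reports to n1, so n1 = 507.44/0.350 = 1449.8 kg/s.
Total feed = 3094 kg/s; overhead = 3094 − 1449.8 = 1644.2 kg/s.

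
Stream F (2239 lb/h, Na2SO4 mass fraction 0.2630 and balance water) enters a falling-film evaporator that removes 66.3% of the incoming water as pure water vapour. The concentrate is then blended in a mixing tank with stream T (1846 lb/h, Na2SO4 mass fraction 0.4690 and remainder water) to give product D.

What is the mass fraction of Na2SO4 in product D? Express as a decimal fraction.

Vapour removed = 0.663×0.737×2239 = 1094 lb/h; concentrate = 1145 lb/h.
Na2SO4 reaching the mixer = 588.86 (from concentrate) + 1846×0.469 = 1454.6 lb/h.
Product flow = 1145 + 1846 = 2991 lb/h; Na2SO4 fraction = 0.4863.

0.4863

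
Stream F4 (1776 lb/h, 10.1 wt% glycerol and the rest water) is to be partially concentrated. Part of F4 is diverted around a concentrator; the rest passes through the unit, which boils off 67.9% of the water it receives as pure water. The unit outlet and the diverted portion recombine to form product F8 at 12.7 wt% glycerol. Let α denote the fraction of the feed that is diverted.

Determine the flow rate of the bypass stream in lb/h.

All 1776×0.101 = 179.38 lb/h of glycerol reaches F8, so F8 = 179.38/0.127 = 1412.4 lb/h and vapour = 363.59 lb/h.
The evaporator receives (1−α)·1776 of feed at 0.899 water and removes 0.679 of that water:
0.679×0.899×(1−α)×1776 = 363.59
(1−α) = 363.59/1084.1 = 0.3354;  α = 0.6646.
Bypass flow = 0.6646×1776 = 1180.4 lb/h.

1180 lb/h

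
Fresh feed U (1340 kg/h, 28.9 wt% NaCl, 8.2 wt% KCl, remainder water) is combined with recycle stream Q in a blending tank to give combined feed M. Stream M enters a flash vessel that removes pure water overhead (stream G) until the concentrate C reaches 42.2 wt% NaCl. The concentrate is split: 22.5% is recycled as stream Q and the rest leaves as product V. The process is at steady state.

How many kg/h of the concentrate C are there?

Overall NaCl balance (none leaves overhead): NaCl in fresh feed = NaCl in product, i.e. 1340×0.289 = (1−0.225)·C·0.422.
C = 387.26/(0.422×0.775) = 1184.1 kg/h.

1184 kg/h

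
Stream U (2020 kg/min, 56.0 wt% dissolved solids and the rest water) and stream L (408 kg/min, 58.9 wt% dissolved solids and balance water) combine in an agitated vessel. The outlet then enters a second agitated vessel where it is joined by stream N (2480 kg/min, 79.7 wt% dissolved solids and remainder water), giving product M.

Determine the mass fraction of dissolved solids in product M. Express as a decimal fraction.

Overall, product flow = 4908 kg/min.
dissolved solids in = 2020×0.560 + 408×0.589 + 2480×0.797 = 3348.1 kg/min.
dissolved solids fraction in M = 0.682.

0.682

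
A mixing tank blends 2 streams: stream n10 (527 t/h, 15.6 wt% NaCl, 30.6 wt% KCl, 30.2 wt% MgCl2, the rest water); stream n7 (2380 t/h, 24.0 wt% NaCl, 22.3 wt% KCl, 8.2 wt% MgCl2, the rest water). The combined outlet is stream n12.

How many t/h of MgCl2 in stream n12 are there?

354.3 t/h

MgCl2 out = MgCl2 in = 527×0.302 + 2380×0.082 = 354.31 t/h.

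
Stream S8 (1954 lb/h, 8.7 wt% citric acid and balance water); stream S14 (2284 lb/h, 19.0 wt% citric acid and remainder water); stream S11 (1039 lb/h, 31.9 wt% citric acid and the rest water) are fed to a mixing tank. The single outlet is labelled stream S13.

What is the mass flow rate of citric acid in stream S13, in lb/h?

935.4 lb/h

citric acid out = citric acid in = 1954×0.087 + 2284×0.190 + 1039×0.319 = 935.4 lb/h.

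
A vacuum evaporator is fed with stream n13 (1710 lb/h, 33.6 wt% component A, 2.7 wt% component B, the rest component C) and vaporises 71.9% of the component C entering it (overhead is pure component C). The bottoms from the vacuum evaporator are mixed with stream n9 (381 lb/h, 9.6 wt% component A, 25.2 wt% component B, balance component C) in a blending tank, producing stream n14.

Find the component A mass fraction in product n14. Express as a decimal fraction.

0.467

Vapour removed = 0.719×0.637×1710 = 783.19 lb/h; concentrate = 926.81 lb/h.
component A reaching the mixer = 574.56 (from concentrate) + 381×0.096 = 611.14 lb/h.
Product flow = 926.81 + 381 = 1307.8 lb/h; component A fraction = 0.467.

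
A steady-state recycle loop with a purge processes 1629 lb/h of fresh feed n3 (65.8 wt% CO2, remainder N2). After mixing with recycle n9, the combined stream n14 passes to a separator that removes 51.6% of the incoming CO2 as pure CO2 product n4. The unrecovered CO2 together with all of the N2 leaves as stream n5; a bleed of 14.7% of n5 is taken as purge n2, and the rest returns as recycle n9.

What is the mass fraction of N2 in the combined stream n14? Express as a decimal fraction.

0.6749

N2 enters only via n3 and leaves only via the purge: 1629×0.342 = 0.147×(N2 in n5), and the separator passes all N2, so N2 in n14 = N2 in n5 = 3789.9 lb/h.
CO2 in n14: m_A = 1629×0.658 + (1−0.147)·(1−0.516)·m_A, so m_A = 1071.9/0.5871 = 1825.6 lb/h.
n14 = 1825.6 + 3789.9 = 5615.5 lb/h.
N2 fraction in n14 = 3789.9/5615.5 = 0.6749.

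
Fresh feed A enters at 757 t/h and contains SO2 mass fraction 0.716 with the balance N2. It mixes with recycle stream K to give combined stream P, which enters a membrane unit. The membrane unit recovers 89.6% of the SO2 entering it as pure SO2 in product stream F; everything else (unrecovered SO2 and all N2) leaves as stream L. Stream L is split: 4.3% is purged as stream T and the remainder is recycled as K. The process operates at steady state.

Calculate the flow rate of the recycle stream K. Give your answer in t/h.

N2 enters only via A and leaves only via the purge: 757×0.284 = 0.043×(N2 in L), and the membrane unit passes all N2, so N2 in P = N2 in L = 4999.7 t/h.
SO2 in P: m_A = 757×0.716 + (1−0.043)·(1−0.896)·m_A, so m_A = 542.01/0.9005 = 601.92 t/h.
L = (1−0.896)×601.92 + 4999.7 = 5062.3 t/h.
Recycle K = (1−0.043)×5062.3 = 4844.6 t/h.

4845 t/h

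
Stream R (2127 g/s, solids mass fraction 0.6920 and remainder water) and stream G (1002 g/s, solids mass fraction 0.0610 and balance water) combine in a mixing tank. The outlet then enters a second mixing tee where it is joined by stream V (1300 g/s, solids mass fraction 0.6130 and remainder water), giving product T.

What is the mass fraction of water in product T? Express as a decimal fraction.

Overall, product flow = 4429 g/s.
water in = 2127×0.308 + 1002×0.939 + 1300×0.387 = 2099.1 g/s.
water fraction in T = 0.4739.

0.4739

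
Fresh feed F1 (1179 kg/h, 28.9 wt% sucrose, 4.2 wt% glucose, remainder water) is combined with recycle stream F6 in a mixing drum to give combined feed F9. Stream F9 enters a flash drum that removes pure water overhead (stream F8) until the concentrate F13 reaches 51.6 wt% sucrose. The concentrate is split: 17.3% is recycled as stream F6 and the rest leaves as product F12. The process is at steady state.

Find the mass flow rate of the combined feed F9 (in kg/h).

1317 kg/h

Overall sucrose balance (none leaves overhead): sucrose in fresh feed = sucrose in product, i.e. 1179×0.289 = (1−0.173)·F13·0.516.
F13 = 340.73/(0.516×0.827) = 798.47 kg/h.
Recycle F6 = 0.173×798.47 = 138.13 kg/h.
Combined feed F9 = 1179 + 138.13 = 1317.1 kg/h.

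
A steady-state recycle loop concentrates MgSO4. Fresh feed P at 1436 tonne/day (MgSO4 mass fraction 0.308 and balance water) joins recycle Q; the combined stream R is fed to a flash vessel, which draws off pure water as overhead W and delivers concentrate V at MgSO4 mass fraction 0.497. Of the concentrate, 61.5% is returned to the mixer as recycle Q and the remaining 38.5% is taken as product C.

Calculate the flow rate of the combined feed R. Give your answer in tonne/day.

Overall MgSO4 balance (none leaves overhead): MgSO4 in fresh feed = MgSO4 in product, i.e. 1436×0.308 = (1−0.615)·V·0.497.
V = 442.29/(0.497×0.385) = 2311.5 tonne/day.
Recycle Q = 0.615×2311.5 = 1421.6 tonne/day.
Combined feed R = 1436 + 1421.6 = 2857.6 tonne/day.

2858 tonne/day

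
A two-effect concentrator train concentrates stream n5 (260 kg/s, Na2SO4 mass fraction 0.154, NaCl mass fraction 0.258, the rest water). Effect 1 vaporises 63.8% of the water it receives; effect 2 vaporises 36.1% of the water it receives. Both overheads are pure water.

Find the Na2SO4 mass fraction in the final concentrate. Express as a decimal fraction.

0.281

water in feed = 260×0.588 = 152.88 kg/s.
After stage 1: water left = (1−0.638)×152.88 = 55.343; stream total = 162.46 kg/s.
After stage 2: water left = (1−0.361)×55.343 = 35.364; final concentrate = 142.48 kg/s.
Na2SO4 fraction = 40.04/142.48 = 0.281.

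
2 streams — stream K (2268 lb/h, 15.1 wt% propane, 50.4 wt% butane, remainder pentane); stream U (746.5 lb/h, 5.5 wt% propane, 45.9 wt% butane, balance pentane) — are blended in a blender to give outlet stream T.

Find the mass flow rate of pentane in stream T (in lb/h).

pentane out = pentane in = 2268×0.345 + 746.5×0.486 = 1145.3 lb/h.

1145 lb/h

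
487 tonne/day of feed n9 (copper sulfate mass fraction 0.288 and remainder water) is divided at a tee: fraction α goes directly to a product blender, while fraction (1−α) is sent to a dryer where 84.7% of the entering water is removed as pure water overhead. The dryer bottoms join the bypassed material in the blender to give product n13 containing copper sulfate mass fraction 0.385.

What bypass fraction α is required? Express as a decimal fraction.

All 487×0.288 = 140.26 tonne/day of copper sulfate reaches n13, so n13 = 140.26/0.385 = 364.3 tonne/day and vapour = 122.7 tonne/day.
The evaporator receives (1−α)·487 of feed at 0.712 water and removes 0.847 of that water:
0.847×0.712×(1−α)×487 = 122.7
(1−α) = 122.7/293.69 = 0.4178;  α = 0.5822.

0.582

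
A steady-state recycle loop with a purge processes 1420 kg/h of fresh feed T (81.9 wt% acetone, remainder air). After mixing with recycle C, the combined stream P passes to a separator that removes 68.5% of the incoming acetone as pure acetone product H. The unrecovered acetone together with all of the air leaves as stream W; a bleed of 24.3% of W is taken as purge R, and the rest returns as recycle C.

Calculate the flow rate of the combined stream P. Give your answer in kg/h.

air enters only via T and leaves only via the purge: 1420×0.181 = 0.243×(air in W), and the separator passes all air, so air in P = air in W = 1057.7 kg/h.
acetone in P: m_A = 1420×0.819 + (1−0.243)·(1−0.685)·m_A, so m_A = 1163/0.7615 = 1527.1 kg/h.
P = 1527.1 + 1057.7 = 2584.8 kg/h.

2585 kg/h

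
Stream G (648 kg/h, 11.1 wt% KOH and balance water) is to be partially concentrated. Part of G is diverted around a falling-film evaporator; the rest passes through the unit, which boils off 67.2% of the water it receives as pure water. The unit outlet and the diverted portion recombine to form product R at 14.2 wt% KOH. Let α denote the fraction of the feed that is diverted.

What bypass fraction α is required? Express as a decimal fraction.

0.635

All 648×0.111 = 71.928 kg/h of KOH reaches R, so R = 71.928/0.142 = 506.54 kg/h and vapour = 141.46 kg/h.
The evaporator receives (1−α)·648 of feed at 0.889 water and removes 0.672 of that water:
0.672×0.889×(1−α)×648 = 141.46
(1−α) = 141.46/387.12 = 0.3654;  α = 0.6346.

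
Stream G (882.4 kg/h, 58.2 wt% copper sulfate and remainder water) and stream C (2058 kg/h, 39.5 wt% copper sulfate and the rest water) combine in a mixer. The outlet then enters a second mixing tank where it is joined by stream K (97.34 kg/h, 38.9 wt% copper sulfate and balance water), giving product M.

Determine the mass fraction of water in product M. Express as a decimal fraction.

0.551

Overall, product flow = 3037.7 kg/h.
water in = 882.4×0.418 + 2058×0.605 + 97.34×0.611 = 1673.4 kg/h.
water fraction in M = 0.551.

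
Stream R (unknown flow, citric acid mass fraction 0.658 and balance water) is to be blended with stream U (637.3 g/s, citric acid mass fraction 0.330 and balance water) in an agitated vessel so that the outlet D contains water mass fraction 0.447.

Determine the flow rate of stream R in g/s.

1354 g/s

Let R be the unknown flow. Total out = 637.3 + R.
water balance: 426.99 + 0.342·R = 0.447·(637.3 + R)
(0.342 − 0.447)·R = 0.447×637.3 − 426.99 = -142.12
R = -142.12 / -0.105 = 1353.5 g/s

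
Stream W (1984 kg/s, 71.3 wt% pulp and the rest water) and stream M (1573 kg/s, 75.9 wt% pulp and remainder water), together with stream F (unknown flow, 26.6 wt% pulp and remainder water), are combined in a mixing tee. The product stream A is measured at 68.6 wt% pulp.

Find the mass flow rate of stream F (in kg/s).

Let F be the unknown flow. Total out = 3557 + F.
pulp balance: 2608.5 + 0.266·F = 0.686·(3557 + F)
(0.266 − 0.686)·F = 0.686×3557 − 2608.5 = -168.4
F = -168.4 / -0.420 = 400.95 kg/s

400.9 kg/s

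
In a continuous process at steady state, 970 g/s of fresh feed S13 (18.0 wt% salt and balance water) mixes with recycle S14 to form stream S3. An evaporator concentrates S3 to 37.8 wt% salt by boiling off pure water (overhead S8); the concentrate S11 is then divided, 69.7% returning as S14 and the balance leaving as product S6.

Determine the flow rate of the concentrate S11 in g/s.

1524 g/s

Overall salt balance (none leaves overhead): salt in fresh feed = salt in product, i.e. 970×0.180 = (1−0.697)·S11·0.378.
S11 = 174.6/(0.378×0.303) = 1524.4 g/s.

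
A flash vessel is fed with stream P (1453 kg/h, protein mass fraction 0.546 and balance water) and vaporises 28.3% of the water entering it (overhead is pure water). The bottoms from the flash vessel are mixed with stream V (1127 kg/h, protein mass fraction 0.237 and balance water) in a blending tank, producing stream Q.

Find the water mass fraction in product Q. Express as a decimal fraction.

Vapour removed = 0.283×0.454×1453 = 186.68 kg/h; concentrate = 1266.3 kg/h.
water reaching the mixer = 472.98 (from concentrate) + 1127×0.763 = 1332.9 kg/h.
Product flow = 1266.3 + 1127 = 2393.3 kg/h; water fraction = 0.557.

0.557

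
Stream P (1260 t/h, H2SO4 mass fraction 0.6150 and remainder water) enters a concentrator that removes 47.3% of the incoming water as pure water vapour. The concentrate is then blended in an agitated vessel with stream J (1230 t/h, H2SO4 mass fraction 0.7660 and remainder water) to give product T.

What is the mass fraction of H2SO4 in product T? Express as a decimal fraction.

Vapour removed = 0.473×0.385×1260 = 229.45 t/h; concentrate = 1030.5 t/h.
H2SO4 reaching the mixer = 774.9 (from concentrate) + 1230×0.766 = 1717.1 t/h.
Product flow = 1030.5 + 1230 = 2260.5 t/h; H2SO4 fraction = 0.7596.

0.7596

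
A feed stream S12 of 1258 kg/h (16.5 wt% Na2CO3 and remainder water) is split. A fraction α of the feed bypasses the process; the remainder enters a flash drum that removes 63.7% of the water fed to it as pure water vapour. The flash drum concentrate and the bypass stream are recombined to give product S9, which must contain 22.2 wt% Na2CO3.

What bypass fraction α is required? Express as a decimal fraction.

0.517

All 1258×0.165 = 207.57 kg/h of Na2CO3 reaches S9, so S9 = 207.57/0.222 = 935 kg/h and vapour = 323 kg/h.
The evaporator receives (1−α)·1258 of feed at 0.835 water and removes 0.637 of that water:
0.637×0.835×(1−α)×1258 = 323
(1−α) = 323/669.12 = 0.4827;  α = 0.5173.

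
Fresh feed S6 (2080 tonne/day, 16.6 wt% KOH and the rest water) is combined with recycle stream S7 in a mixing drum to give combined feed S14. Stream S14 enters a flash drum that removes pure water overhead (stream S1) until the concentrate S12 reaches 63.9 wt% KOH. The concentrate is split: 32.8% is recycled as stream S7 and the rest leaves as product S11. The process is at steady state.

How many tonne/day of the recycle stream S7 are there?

Overall KOH balance (none leaves overhead): KOH in fresh feed = KOH in product, i.e. 2080×0.166 = (1−0.328)·S12·0.639.
S12 = 345.28/(0.639×0.672) = 804.08 tonne/day.
Recycle S7 = 0.328×804.08 = 263.74 tonne/day.

263.7 tonne/day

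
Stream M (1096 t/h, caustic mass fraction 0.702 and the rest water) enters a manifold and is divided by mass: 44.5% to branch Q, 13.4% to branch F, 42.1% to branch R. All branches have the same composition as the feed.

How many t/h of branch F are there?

146.9 t/h

Branch F flow = 0.134×1096 = 146.86 t/h.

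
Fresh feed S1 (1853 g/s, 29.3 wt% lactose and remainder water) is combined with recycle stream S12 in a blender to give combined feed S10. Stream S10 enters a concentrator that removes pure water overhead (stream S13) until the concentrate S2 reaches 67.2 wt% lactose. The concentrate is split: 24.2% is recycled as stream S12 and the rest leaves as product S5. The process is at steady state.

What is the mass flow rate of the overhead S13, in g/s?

1045 g/s

Overall lactose balance (none leaves overhead): lactose in fresh feed = lactose in product, i.e. 1853×0.293 = (1−0.242)·S2·0.672.
S2 = 542.93/(0.672×0.758) = 1065.9 g/s.
Recycle S12 = 0.242×1065.9 = 257.94 g/s.
Combined feed S10 = 1853 + 257.94 = 2110.9 g/s.
Overhead S13 = S10 − S2 = 2110.9 − 1065.9 = 1045.1 g/s.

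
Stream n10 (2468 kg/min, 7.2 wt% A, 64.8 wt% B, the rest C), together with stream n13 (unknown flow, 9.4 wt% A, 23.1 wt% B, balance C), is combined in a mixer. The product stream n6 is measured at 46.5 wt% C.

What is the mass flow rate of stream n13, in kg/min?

Let n13 be the unknown flow. Total out = 2468 + n13.
C balance: 691.04 + 0.675·n13 = 0.465·(2468 + n13)
(0.675 − 0.465)·n13 = 0.465×2468 − 691.04 = 456.58
n13 = 456.58 / 0.210 = 2174.2 kg/min

2174 kg/min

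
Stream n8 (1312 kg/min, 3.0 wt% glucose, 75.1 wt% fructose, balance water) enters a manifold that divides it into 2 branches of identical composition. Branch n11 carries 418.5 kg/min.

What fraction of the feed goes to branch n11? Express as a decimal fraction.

Fraction to n11 = 418.5/1312 = 0.3190.

0.319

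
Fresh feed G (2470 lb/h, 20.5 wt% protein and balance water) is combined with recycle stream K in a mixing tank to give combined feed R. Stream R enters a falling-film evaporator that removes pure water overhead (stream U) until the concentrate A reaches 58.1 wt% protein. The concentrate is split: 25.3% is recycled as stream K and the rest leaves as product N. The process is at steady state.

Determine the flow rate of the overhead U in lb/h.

1598 lb/h

Overall protein balance (none leaves overhead): protein in fresh feed = protein in product, i.e. 2470×0.205 = (1−0.253)·A·0.581.
A = 506.35/(0.581×0.747) = 1166.7 lb/h.
Recycle K = 0.253×1166.7 = 295.17 lb/h.
Combined feed R = 2470 + 295.17 = 2765.2 lb/h.
Overhead U = R − A = 2765.2 − 1166.7 = 1598.5 lb/h.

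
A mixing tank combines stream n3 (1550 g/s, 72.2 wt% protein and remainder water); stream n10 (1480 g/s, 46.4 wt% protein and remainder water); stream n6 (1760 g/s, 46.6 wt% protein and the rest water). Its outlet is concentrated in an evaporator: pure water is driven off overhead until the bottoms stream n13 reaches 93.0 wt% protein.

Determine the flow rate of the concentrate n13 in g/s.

protein entering = 1550×0.722 + 1480×0.464 + 1760×0.466 = 2626 g/s.
All protein reports to n13, so n13 = 2626/0.930 = 2823.6 g/s.

2824 g/s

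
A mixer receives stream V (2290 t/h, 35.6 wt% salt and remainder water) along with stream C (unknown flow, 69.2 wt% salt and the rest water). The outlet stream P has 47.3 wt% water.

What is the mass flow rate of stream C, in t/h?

Let C be the unknown flow. Total out = 2290 + C.
water balance: 1474.8 + 0.308·C = 0.473·(2290 + C)
(0.308 − 0.473)·C = 0.473×2290 − 1474.8 = -391.59
C = -391.59 / -0.165 = 2373.3 t/h

2373 t/h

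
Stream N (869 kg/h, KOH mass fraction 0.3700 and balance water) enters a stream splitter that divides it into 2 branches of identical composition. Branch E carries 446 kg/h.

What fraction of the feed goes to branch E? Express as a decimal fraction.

Fraction to E = 446/869 = 0.5132.

0.513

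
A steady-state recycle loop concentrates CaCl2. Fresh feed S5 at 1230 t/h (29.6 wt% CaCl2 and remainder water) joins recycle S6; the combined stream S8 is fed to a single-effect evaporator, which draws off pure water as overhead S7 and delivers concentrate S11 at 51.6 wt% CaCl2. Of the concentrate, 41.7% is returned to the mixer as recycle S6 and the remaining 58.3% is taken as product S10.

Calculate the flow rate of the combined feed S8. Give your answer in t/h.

1735 t/h

Overall CaCl2 balance (none leaves overhead): CaCl2 in fresh feed = CaCl2 in product, i.e. 1230×0.296 = (1−0.417)·S11·0.516.
S11 = 364.08/(0.516×0.583) = 1210.3 t/h.
Recycle S6 = 0.417×1210.3 = 504.68 t/h.
Combined feed S8 = 1230 + 504.68 = 1734.7 t/h.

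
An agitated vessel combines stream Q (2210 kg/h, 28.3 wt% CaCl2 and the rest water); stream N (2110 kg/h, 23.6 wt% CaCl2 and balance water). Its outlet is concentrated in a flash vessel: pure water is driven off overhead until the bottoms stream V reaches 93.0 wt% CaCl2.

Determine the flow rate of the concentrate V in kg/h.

CaCl2 entering = 2210×0.283 + 2110×0.236 = 1123.4 kg/h.
All CaCl2 reports to V, so V = 1123.4/0.930 = 1207.9 kg/h.

1208 kg/h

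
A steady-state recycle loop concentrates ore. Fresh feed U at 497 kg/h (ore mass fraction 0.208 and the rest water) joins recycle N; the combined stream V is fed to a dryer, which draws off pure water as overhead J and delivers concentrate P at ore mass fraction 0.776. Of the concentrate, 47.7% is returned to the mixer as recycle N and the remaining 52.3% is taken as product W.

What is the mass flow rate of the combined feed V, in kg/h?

Overall ore balance (none leaves overhead): ore in fresh feed = ore in product, i.e. 497×0.208 = (1−0.477)·P·0.776.
P = 103.38/(0.776×0.523) = 254.72 kg/h.
Recycle N = 0.477×254.72 = 121.5 kg/h.
Combined feed V = 497 + 121.5 = 618.5 kg/h.

618.5 kg/h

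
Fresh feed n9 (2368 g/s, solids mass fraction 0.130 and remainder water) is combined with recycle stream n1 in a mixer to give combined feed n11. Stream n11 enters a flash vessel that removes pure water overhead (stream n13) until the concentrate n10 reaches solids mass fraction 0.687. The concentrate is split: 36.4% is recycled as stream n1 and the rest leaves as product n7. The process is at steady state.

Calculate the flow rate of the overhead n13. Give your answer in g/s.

Overall solids balance (none leaves overhead): solids in fresh feed = solids in product, i.e. 2368×0.130 = (1−0.364)·n10·0.687.
n10 = 307.84/(0.687×0.636) = 704.55 g/s.
Recycle n1 = 0.364×704.55 = 256.46 g/s.
Combined feed n11 = 2368 + 256.46 = 2624.5 g/s.
Overhead n13 = n11 − n10 = 2624.5 − 704.55 = 1919.9 g/s.

1920 g/s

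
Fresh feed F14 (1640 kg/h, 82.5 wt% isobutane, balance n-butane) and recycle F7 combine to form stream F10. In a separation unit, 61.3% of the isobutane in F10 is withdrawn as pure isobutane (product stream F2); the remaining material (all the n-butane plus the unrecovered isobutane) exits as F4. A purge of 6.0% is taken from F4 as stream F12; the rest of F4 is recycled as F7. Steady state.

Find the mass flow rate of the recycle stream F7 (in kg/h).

n-butane enters only via F14 and leaves only via the purge: 1640×0.175 = 0.060×(n-butane in F4), and the separation unit passes all n-butane, so n-butane in F10 = n-butane in F4 = 4783.3 kg/h.
isobutane in F10: m_A = 1640×0.825 + (1−0.060)·(1−0.613)·m_A, so m_A = 1353/0.6362 = 2126.6 kg/h.
F4 = (1−0.613)×2126.6 + 4783.3 = 5606.3 kg/h.
Recycle F7 = (1−0.060)×5606.3 = 5270 kg/h.

5270 kg/h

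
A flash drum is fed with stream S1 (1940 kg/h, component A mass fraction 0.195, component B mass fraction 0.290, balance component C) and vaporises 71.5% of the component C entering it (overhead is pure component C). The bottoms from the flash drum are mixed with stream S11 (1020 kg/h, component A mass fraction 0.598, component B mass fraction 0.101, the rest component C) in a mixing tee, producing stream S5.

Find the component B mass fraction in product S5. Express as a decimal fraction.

0.296

Vapour removed = 0.715×0.515×1940 = 714.36 kg/h; concentrate = 1225.6 kg/h.
component B reaching the mixer = 562.6 (from concentrate) + 1020×0.101 = 665.62 kg/h.
Product flow = 1225.6 + 1020 = 2245.6 kg/h; component B fraction = 0.296.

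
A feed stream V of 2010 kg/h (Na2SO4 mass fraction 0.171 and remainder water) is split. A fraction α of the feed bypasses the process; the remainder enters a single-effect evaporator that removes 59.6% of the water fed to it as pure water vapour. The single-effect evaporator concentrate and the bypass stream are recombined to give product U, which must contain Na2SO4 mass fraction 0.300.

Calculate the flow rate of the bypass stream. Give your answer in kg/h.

All 2010×0.171 = 343.71 kg/h of Na2SO4 reaches U, so U = 343.71/0.300 = 1145.7 kg/h and vapour = 864.3 kg/h.
The evaporator receives (1−α)·2010 of feed at 0.829 water and removes 0.596 of that water:
0.596×0.829×(1−α)×2010 = 864.3
(1−α) = 864.3/993.11 = 0.8703;  α = 0.1297.
Bypass flow = 0.1297×2010 = 260.7 kg/h.

260.7 kg/h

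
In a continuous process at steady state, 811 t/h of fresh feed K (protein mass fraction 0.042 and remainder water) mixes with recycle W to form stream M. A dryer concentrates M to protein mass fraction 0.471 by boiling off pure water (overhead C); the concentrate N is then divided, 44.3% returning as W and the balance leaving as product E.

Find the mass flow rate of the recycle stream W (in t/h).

57.52 t/h

Overall protein balance (none leaves overhead): protein in fresh feed = protein in product, i.e. 811×0.042 = (1−0.443)·N·0.471.
N = 34.062/(0.471×0.557) = 129.84 t/h.
Recycle W = 0.443×129.84 = 57.517 t/h.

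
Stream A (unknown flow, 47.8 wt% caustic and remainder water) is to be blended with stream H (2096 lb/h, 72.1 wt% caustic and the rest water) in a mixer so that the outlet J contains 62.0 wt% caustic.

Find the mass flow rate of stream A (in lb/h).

1491 lb/h

Let A be the unknown flow. Total out = 2096 + A.
caustic balance: 1511.2 + 0.478·A = 0.620·(2096 + A)
(0.478 − 0.620)·A = 0.620×2096 − 1511.2 = -211.7
A = -211.7 / -0.142 = 1490.8 lb/h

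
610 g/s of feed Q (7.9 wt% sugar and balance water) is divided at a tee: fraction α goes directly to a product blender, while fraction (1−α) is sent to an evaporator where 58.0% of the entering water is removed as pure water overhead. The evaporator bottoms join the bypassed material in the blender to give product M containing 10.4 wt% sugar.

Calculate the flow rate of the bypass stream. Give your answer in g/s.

335.5 g/s

All 610×0.079 = 48.19 g/s of sugar reaches M, so M = 48.19/0.104 = 463.37 g/s and vapour = 146.63 g/s.
The evaporator receives (1−α)·610 of feed at 0.921 water and removes 0.580 of that water:
0.580×0.921×(1−α)×610 = 146.63
(1−α) = 146.63/325.85 = 0.4500;  α = 0.5500.
Bypass flow = 0.5500×610 = 335.5 g/s.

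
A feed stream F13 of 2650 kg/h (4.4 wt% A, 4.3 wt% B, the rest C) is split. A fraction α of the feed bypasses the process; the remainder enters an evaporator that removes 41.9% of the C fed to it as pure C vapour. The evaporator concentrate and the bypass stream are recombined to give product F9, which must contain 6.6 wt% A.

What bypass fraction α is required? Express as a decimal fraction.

0.129

All 2650×0.044 = 116.6 kg/h of A reaches F9, so F9 = 116.6/0.066 = 1766.7 kg/h and vapour = 883.33 kg/h.
The evaporator receives (1−α)·2650 of feed at 0.913 C and removes 0.419 of that C:
0.419×0.913×(1−α)×2650 = 883.33
(1−α) = 883.33/1013.7 = 0.8714;  α = 0.1286.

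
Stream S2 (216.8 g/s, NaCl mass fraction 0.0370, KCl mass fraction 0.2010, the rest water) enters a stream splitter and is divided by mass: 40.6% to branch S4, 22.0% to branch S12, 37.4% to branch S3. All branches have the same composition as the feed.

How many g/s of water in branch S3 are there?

61.79 g/s

Branch S3 total = 0.374×216.8 = 81.083 g/s.
water in S3 = 0.762×81.083 = 61.785 g/s.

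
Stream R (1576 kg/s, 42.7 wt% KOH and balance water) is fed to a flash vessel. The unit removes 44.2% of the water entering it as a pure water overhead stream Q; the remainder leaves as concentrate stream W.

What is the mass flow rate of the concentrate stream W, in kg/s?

water entering = 1576×0.573 = 903.05 kg/s; overhead removed = 0.442×903.05 = 399.15 kg/s.
Concentrate = 1576 − 399.15 = 1176.9 kg/s.

1177 kg/s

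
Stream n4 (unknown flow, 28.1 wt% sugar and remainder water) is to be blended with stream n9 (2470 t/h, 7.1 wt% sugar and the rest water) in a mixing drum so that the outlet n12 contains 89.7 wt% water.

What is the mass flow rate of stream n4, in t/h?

Let n4 be the unknown flow. Total out = 2470 + n4.
water balance: 2294.6 + 0.719·n4 = 0.897·(2470 + n4)
(0.719 − 0.897)·n4 = 0.897×2470 − 2294.6 = -79.04
n4 = -79.04 / -0.178 = 444.04 t/h

444 t/h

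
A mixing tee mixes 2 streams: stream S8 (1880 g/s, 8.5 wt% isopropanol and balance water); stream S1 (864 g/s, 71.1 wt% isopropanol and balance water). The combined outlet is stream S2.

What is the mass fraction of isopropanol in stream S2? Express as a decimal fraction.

Total flow out = 1880 + 864 = 2744 g/s.
isopropanol in = 1880×0.085 + 864×0.711 = 774.1 g/s.
isopropanol mass fraction in S2 = 774.1/2744 = 0.282.

0.282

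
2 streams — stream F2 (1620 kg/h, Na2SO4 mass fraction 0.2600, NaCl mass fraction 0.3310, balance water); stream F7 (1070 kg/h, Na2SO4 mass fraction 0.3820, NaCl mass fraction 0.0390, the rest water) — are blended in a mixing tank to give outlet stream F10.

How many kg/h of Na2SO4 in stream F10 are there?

829.9 kg/h

Na2SO4 out = Na2SO4 in = 1620×0.260 + 1070×0.382 = 829.94 kg/h.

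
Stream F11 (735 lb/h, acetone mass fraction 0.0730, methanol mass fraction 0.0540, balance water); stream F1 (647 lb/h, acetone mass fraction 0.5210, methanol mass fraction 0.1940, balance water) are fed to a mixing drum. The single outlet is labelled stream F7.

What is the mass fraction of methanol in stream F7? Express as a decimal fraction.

0.1195

Total flow out = 735 + 647 = 1382 lb/h.
methanol in = 735×0.054 + 647×0.194 = 165.21 lb/h.
methanol mass fraction in F7 = 165.21/1382 = 0.1195.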